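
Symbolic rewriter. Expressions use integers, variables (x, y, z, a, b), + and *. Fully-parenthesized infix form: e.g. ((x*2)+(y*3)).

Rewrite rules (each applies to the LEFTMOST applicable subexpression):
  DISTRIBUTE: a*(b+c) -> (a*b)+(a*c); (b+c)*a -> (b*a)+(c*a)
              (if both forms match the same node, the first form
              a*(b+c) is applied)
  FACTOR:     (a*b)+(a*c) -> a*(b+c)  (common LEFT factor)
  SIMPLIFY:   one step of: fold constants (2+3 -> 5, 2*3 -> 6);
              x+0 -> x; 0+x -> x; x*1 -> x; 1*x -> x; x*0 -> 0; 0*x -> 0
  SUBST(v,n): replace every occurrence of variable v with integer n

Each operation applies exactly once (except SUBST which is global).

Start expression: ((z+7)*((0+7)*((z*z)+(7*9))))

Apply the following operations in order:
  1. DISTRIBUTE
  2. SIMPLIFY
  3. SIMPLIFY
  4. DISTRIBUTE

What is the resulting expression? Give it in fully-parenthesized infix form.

Start: ((z+7)*((0+7)*((z*z)+(7*9))))
Apply DISTRIBUTE at root (target: ((z+7)*((0+7)*((z*z)+(7*9))))): ((z+7)*((0+7)*((z*z)+(7*9)))) -> ((z*((0+7)*((z*z)+(7*9))))+(7*((0+7)*((z*z)+(7*9)))))
Apply SIMPLIFY at LRL (target: (0+7)): ((z*((0+7)*((z*z)+(7*9))))+(7*((0+7)*((z*z)+(7*9))))) -> ((z*(7*((z*z)+(7*9))))+(7*((0+7)*((z*z)+(7*9)))))
Apply SIMPLIFY at LRRR (target: (7*9)): ((z*(7*((z*z)+(7*9))))+(7*((0+7)*((z*z)+(7*9))))) -> ((z*(7*((z*z)+63)))+(7*((0+7)*((z*z)+(7*9)))))
Apply DISTRIBUTE at LR (target: (7*((z*z)+63))): ((z*(7*((z*z)+63)))+(7*((0+7)*((z*z)+(7*9))))) -> ((z*((7*(z*z))+(7*63)))+(7*((0+7)*((z*z)+(7*9)))))

Answer: ((z*((7*(z*z))+(7*63)))+(7*((0+7)*((z*z)+(7*9)))))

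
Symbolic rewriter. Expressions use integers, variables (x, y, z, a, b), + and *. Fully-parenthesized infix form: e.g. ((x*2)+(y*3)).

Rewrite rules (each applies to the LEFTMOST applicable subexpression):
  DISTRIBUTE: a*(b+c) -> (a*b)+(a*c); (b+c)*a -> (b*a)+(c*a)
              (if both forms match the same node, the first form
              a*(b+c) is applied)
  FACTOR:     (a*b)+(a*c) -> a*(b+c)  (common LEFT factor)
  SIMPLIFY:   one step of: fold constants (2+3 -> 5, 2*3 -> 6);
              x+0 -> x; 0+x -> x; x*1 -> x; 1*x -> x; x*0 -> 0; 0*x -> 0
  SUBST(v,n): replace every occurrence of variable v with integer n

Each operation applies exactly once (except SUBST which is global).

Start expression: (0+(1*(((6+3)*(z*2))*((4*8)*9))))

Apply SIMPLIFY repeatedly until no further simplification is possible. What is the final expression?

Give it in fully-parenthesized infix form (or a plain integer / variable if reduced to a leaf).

Start: (0+(1*(((6+3)*(z*2))*((4*8)*9))))
Step 1: at root: (0+(1*(((6+3)*(z*2))*((4*8)*9)))) -> (1*(((6+3)*(z*2))*((4*8)*9))); overall: (0+(1*(((6+3)*(z*2))*((4*8)*9)))) -> (1*(((6+3)*(z*2))*((4*8)*9)))
Step 2: at root: (1*(((6+3)*(z*2))*((4*8)*9))) -> (((6+3)*(z*2))*((4*8)*9)); overall: (1*(((6+3)*(z*2))*((4*8)*9))) -> (((6+3)*(z*2))*((4*8)*9))
Step 3: at LL: (6+3) -> 9; overall: (((6+3)*(z*2))*((4*8)*9)) -> ((9*(z*2))*((4*8)*9))
Step 4: at RL: (4*8) -> 32; overall: ((9*(z*2))*((4*8)*9)) -> ((9*(z*2))*(32*9))
Step 5: at R: (32*9) -> 288; overall: ((9*(z*2))*(32*9)) -> ((9*(z*2))*288)
Fixed point: ((9*(z*2))*288)

Answer: ((9*(z*2))*288)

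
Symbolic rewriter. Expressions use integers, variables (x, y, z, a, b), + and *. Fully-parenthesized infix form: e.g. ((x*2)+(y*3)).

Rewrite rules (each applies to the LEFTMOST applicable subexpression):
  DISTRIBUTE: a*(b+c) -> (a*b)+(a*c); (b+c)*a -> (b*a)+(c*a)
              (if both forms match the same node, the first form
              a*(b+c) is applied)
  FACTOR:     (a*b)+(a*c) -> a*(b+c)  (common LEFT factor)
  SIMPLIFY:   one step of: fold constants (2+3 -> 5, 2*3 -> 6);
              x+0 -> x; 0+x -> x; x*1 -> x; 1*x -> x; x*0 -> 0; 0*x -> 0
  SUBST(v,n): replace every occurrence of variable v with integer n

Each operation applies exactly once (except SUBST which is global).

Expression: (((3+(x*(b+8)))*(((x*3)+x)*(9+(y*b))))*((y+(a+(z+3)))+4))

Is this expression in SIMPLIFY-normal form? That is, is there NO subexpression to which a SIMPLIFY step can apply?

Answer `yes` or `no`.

Answer: yes

Derivation:
Expression: (((3+(x*(b+8)))*(((x*3)+x)*(9+(y*b))))*((y+(a+(z+3)))+4))
Scanning for simplifiable subexpressions (pre-order)...
  at root: (((3+(x*(b+8)))*(((x*3)+x)*(9+(y*b))))*((y+(a+(z+3)))+4)) (not simplifiable)
  at L: ((3+(x*(b+8)))*(((x*3)+x)*(9+(y*b)))) (not simplifiable)
  at LL: (3+(x*(b+8))) (not simplifiable)
  at LLR: (x*(b+8)) (not simplifiable)
  at LLRR: (b+8) (not simplifiable)
  at LR: (((x*3)+x)*(9+(y*b))) (not simplifiable)
  at LRL: ((x*3)+x) (not simplifiable)
  at LRLL: (x*3) (not simplifiable)
  at LRR: (9+(y*b)) (not simplifiable)
  at LRRR: (y*b) (not simplifiable)
  at R: ((y+(a+(z+3)))+4) (not simplifiable)
  at RL: (y+(a+(z+3))) (not simplifiable)
  at RLR: (a+(z+3)) (not simplifiable)
  at RLRR: (z+3) (not simplifiable)
Result: no simplifiable subexpression found -> normal form.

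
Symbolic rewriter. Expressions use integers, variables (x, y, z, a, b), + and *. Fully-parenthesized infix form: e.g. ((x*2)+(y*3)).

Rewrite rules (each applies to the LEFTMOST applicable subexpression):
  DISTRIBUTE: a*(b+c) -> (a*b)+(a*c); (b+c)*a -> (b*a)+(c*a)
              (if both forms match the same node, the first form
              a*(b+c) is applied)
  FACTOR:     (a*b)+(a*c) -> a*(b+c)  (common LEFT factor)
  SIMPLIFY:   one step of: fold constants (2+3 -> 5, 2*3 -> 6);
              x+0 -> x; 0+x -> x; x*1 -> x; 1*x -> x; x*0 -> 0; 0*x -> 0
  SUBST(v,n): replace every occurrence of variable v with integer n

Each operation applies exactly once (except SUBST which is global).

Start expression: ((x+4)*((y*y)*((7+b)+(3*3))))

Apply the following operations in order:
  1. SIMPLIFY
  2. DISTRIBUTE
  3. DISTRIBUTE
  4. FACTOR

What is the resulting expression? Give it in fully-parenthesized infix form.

Answer: ((x*((y*y)*((7+b)+9)))+(4*((y*y)*((7+b)+9))))

Derivation:
Start: ((x+4)*((y*y)*((7+b)+(3*3))))
Apply SIMPLIFY at RRR (target: (3*3)): ((x+4)*((y*y)*((7+b)+(3*3)))) -> ((x+4)*((y*y)*((7+b)+9)))
Apply DISTRIBUTE at root (target: ((x+4)*((y*y)*((7+b)+9)))): ((x+4)*((y*y)*((7+b)+9))) -> ((x*((y*y)*((7+b)+9)))+(4*((y*y)*((7+b)+9))))
Apply DISTRIBUTE at LR (target: ((y*y)*((7+b)+9))): ((x*((y*y)*((7+b)+9)))+(4*((y*y)*((7+b)+9)))) -> ((x*(((y*y)*(7+b))+((y*y)*9)))+(4*((y*y)*((7+b)+9))))
Apply FACTOR at LR (target: (((y*y)*(7+b))+((y*y)*9))): ((x*(((y*y)*(7+b))+((y*y)*9)))+(4*((y*y)*((7+b)+9)))) -> ((x*((y*y)*((7+b)+9)))+(4*((y*y)*((7+b)+9))))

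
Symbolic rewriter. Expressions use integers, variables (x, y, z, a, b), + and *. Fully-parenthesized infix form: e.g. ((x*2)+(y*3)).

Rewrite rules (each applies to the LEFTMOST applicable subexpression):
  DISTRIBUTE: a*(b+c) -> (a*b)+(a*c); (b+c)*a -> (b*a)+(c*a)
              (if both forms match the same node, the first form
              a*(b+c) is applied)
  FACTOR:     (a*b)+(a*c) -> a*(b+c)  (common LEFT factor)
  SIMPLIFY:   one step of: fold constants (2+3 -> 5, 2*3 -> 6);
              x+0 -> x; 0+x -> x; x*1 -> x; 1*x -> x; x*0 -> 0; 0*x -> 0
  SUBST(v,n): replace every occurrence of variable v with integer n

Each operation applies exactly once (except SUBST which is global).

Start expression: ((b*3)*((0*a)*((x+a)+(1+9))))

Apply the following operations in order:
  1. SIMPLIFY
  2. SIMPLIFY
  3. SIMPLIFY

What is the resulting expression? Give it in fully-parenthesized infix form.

Start: ((b*3)*((0*a)*((x+a)+(1+9))))
Apply SIMPLIFY at RL (target: (0*a)): ((b*3)*((0*a)*((x+a)+(1+9)))) -> ((b*3)*(0*((x+a)+(1+9))))
Apply SIMPLIFY at R (target: (0*((x+a)+(1+9)))): ((b*3)*(0*((x+a)+(1+9)))) -> ((b*3)*0)
Apply SIMPLIFY at root (target: ((b*3)*0)): ((b*3)*0) -> 0

Answer: 0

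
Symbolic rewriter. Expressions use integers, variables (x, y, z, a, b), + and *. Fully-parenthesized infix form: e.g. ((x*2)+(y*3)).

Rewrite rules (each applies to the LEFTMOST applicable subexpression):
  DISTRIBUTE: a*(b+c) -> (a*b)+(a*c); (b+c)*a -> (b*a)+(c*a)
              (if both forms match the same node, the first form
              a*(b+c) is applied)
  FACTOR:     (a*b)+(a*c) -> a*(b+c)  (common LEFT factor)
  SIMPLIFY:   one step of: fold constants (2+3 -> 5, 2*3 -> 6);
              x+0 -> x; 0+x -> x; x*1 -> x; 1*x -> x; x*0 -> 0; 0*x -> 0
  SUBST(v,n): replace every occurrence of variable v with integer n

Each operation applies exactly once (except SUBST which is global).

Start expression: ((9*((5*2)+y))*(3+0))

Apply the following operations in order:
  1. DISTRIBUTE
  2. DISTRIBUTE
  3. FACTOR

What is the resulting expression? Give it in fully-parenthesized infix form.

Start: ((9*((5*2)+y))*(3+0))
Apply DISTRIBUTE at root (target: ((9*((5*2)+y))*(3+0))): ((9*((5*2)+y))*(3+0)) -> (((9*((5*2)+y))*3)+((9*((5*2)+y))*0))
Apply DISTRIBUTE at LL (target: (9*((5*2)+y))): (((9*((5*2)+y))*3)+((9*((5*2)+y))*0)) -> ((((9*(5*2))+(9*y))*3)+((9*((5*2)+y))*0))
Apply FACTOR at LL (target: ((9*(5*2))+(9*y))): ((((9*(5*2))+(9*y))*3)+((9*((5*2)+y))*0)) -> (((9*((5*2)+y))*3)+((9*((5*2)+y))*0))

Answer: (((9*((5*2)+y))*3)+((9*((5*2)+y))*0))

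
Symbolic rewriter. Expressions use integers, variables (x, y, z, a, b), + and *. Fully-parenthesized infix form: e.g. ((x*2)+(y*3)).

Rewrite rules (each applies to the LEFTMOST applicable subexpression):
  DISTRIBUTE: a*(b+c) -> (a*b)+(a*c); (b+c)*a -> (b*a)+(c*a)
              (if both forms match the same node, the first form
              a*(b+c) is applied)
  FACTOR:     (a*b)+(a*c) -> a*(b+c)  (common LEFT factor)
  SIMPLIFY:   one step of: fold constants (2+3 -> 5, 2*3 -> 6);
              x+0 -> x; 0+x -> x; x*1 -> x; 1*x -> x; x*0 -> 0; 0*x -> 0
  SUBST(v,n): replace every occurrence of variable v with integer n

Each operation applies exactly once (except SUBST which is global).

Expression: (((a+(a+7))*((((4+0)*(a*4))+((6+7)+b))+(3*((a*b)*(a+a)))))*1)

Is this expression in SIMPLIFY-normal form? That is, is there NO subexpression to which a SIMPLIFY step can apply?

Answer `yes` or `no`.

Expression: (((a+(a+7))*((((4+0)*(a*4))+((6+7)+b))+(3*((a*b)*(a+a)))))*1)
Scanning for simplifiable subexpressions (pre-order)...
  at root: (((a+(a+7))*((((4+0)*(a*4))+((6+7)+b))+(3*((a*b)*(a+a)))))*1) (SIMPLIFIABLE)
  at L: ((a+(a+7))*((((4+0)*(a*4))+((6+7)+b))+(3*((a*b)*(a+a))))) (not simplifiable)
  at LL: (a+(a+7)) (not simplifiable)
  at LLR: (a+7) (not simplifiable)
  at LR: ((((4+0)*(a*4))+((6+7)+b))+(3*((a*b)*(a+a)))) (not simplifiable)
  at LRL: (((4+0)*(a*4))+((6+7)+b)) (not simplifiable)
  at LRLL: ((4+0)*(a*4)) (not simplifiable)
  at LRLLL: (4+0) (SIMPLIFIABLE)
  at LRLLR: (a*4) (not simplifiable)
  at LRLR: ((6+7)+b) (not simplifiable)
  at LRLRL: (6+7) (SIMPLIFIABLE)
  at LRR: (3*((a*b)*(a+a))) (not simplifiable)
  at LRRR: ((a*b)*(a+a)) (not simplifiable)
  at LRRRL: (a*b) (not simplifiable)
  at LRRRR: (a+a) (not simplifiable)
Found simplifiable subexpr at path root: (((a+(a+7))*((((4+0)*(a*4))+((6+7)+b))+(3*((a*b)*(a+a)))))*1)
One SIMPLIFY step would give: ((a+(a+7))*((((4+0)*(a*4))+((6+7)+b))+(3*((a*b)*(a+a)))))
-> NOT in normal form.

Answer: no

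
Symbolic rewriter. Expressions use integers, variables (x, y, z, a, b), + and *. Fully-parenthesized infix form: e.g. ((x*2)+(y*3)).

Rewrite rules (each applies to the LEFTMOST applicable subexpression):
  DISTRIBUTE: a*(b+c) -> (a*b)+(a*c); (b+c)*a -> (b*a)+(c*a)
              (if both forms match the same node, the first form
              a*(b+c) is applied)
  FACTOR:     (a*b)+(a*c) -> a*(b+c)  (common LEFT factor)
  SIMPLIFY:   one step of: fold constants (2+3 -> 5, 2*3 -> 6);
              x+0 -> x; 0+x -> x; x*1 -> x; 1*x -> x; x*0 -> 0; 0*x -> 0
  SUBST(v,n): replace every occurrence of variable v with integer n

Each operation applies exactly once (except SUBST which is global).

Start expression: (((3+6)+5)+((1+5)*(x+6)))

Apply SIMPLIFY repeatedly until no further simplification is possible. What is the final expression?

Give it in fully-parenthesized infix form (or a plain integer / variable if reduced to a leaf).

Answer: (14+(6*(x+6)))

Derivation:
Start: (((3+6)+5)+((1+5)*(x+6)))
Step 1: at LL: (3+6) -> 9; overall: (((3+6)+5)+((1+5)*(x+6))) -> ((9+5)+((1+5)*(x+6)))
Step 2: at L: (9+5) -> 14; overall: ((9+5)+((1+5)*(x+6))) -> (14+((1+5)*(x+6)))
Step 3: at RL: (1+5) -> 6; overall: (14+((1+5)*(x+6))) -> (14+(6*(x+6)))
Fixed point: (14+(6*(x+6)))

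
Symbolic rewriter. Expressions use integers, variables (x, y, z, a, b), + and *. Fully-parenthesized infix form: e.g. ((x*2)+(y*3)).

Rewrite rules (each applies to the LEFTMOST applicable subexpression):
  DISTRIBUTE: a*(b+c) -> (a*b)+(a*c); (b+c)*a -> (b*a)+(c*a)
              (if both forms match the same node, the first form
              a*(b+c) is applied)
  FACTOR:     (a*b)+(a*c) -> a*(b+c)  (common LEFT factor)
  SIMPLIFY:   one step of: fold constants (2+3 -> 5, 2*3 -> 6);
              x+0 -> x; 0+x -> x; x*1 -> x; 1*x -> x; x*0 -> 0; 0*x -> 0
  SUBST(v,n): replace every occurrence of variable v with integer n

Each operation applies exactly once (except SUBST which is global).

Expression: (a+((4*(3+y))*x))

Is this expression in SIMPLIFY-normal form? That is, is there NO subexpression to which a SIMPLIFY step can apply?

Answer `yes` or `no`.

Answer: yes

Derivation:
Expression: (a+((4*(3+y))*x))
Scanning for simplifiable subexpressions (pre-order)...
  at root: (a+((4*(3+y))*x)) (not simplifiable)
  at R: ((4*(3+y))*x) (not simplifiable)
  at RL: (4*(3+y)) (not simplifiable)
  at RLR: (3+y) (not simplifiable)
Result: no simplifiable subexpression found -> normal form.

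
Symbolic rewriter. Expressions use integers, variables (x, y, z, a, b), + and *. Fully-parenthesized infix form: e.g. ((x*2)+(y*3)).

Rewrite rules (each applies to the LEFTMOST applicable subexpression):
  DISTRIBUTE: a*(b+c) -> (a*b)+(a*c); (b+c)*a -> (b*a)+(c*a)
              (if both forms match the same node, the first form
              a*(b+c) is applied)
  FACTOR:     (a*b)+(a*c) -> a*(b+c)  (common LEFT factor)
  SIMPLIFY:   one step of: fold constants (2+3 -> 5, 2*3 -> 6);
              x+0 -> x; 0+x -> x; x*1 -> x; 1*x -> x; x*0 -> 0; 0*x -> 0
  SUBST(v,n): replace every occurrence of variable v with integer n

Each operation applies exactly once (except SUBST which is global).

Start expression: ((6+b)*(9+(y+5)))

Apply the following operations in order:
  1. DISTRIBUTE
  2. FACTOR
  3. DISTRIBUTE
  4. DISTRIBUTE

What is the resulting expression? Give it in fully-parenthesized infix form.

Answer: (((6*9)+(b*9))+((6+b)*(y+5)))

Derivation:
Start: ((6+b)*(9+(y+5)))
Apply DISTRIBUTE at root (target: ((6+b)*(9+(y+5)))): ((6+b)*(9+(y+5))) -> (((6+b)*9)+((6+b)*(y+5)))
Apply FACTOR at root (target: (((6+b)*9)+((6+b)*(y+5)))): (((6+b)*9)+((6+b)*(y+5))) -> ((6+b)*(9+(y+5)))
Apply DISTRIBUTE at root (target: ((6+b)*(9+(y+5)))): ((6+b)*(9+(y+5))) -> (((6+b)*9)+((6+b)*(y+5)))
Apply DISTRIBUTE at L (target: ((6+b)*9)): (((6+b)*9)+((6+b)*(y+5))) -> (((6*9)+(b*9))+((6+b)*(y+5)))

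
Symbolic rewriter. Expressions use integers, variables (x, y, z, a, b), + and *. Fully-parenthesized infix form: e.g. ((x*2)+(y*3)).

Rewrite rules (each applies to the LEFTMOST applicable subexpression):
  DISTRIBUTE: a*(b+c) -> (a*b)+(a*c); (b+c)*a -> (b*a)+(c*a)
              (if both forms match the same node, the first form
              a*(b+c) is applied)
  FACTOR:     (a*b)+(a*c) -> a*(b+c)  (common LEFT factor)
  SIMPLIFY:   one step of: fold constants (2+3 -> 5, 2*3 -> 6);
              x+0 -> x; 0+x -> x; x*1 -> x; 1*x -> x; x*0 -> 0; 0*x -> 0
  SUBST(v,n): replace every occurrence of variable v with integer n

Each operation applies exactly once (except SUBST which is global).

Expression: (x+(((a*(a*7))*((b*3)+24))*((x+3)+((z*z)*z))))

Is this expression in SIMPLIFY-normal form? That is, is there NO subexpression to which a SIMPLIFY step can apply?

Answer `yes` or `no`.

Expression: (x+(((a*(a*7))*((b*3)+24))*((x+3)+((z*z)*z))))
Scanning for simplifiable subexpressions (pre-order)...
  at root: (x+(((a*(a*7))*((b*3)+24))*((x+3)+((z*z)*z)))) (not simplifiable)
  at R: (((a*(a*7))*((b*3)+24))*((x+3)+((z*z)*z))) (not simplifiable)
  at RL: ((a*(a*7))*((b*3)+24)) (not simplifiable)
  at RLL: (a*(a*7)) (not simplifiable)
  at RLLR: (a*7) (not simplifiable)
  at RLR: ((b*3)+24) (not simplifiable)
  at RLRL: (b*3) (not simplifiable)
  at RR: ((x+3)+((z*z)*z)) (not simplifiable)
  at RRL: (x+3) (not simplifiable)
  at RRR: ((z*z)*z) (not simplifiable)
  at RRRL: (z*z) (not simplifiable)
Result: no simplifiable subexpression found -> normal form.

Answer: yes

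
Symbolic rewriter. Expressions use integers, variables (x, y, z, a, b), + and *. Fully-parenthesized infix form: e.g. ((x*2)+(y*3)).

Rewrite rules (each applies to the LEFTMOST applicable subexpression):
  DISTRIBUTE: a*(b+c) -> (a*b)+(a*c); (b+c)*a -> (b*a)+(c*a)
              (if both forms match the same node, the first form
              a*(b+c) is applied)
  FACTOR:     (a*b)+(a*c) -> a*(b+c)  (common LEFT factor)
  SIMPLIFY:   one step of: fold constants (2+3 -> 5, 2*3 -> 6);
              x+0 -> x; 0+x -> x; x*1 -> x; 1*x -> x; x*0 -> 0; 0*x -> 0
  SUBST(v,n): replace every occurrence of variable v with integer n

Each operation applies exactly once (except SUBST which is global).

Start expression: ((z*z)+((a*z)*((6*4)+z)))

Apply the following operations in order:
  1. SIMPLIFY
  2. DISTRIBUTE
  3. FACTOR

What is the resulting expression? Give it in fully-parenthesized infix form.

Start: ((z*z)+((a*z)*((6*4)+z)))
Apply SIMPLIFY at RRL (target: (6*4)): ((z*z)+((a*z)*((6*4)+z))) -> ((z*z)+((a*z)*(24+z)))
Apply DISTRIBUTE at R (target: ((a*z)*(24+z))): ((z*z)+((a*z)*(24+z))) -> ((z*z)+(((a*z)*24)+((a*z)*z)))
Apply FACTOR at R (target: (((a*z)*24)+((a*z)*z))): ((z*z)+(((a*z)*24)+((a*z)*z))) -> ((z*z)+((a*z)*(24+z)))

Answer: ((z*z)+((a*z)*(24+z)))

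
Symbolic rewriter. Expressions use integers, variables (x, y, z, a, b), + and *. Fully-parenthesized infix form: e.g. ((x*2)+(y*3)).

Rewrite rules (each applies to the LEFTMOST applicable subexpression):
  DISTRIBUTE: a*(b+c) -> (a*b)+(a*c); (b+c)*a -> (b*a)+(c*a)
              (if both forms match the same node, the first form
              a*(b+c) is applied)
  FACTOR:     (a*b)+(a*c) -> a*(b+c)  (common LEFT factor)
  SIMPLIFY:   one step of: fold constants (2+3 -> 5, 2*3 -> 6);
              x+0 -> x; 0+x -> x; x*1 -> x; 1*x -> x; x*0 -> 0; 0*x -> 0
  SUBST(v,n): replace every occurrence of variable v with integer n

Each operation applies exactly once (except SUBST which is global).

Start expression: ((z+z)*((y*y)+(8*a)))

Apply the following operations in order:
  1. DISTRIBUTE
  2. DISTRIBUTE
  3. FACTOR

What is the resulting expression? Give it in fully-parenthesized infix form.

Answer: ((z*((y*y)+(y*y)))+((z+z)*(8*a)))

Derivation:
Start: ((z+z)*((y*y)+(8*a)))
Apply DISTRIBUTE at root (target: ((z+z)*((y*y)+(8*a)))): ((z+z)*((y*y)+(8*a))) -> (((z+z)*(y*y))+((z+z)*(8*a)))
Apply DISTRIBUTE at L (target: ((z+z)*(y*y))): (((z+z)*(y*y))+((z+z)*(8*a))) -> (((z*(y*y))+(z*(y*y)))+((z+z)*(8*a)))
Apply FACTOR at L (target: ((z*(y*y))+(z*(y*y)))): (((z*(y*y))+(z*(y*y)))+((z+z)*(8*a))) -> ((z*((y*y)+(y*y)))+((z+z)*(8*a)))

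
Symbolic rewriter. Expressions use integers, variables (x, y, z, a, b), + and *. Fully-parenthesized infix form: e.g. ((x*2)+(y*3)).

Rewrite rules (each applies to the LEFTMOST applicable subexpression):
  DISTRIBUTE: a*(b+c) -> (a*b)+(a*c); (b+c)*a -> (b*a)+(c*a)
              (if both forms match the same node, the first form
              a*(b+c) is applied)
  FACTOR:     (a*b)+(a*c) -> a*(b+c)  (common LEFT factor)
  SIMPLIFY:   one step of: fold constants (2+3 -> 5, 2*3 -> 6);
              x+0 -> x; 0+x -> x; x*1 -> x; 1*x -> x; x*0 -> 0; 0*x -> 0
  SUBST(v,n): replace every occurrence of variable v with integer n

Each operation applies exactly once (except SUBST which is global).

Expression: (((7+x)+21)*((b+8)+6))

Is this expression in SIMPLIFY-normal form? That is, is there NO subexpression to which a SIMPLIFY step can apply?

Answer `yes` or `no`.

Answer: yes

Derivation:
Expression: (((7+x)+21)*((b+8)+6))
Scanning for simplifiable subexpressions (pre-order)...
  at root: (((7+x)+21)*((b+8)+6)) (not simplifiable)
  at L: ((7+x)+21) (not simplifiable)
  at LL: (7+x) (not simplifiable)
  at R: ((b+8)+6) (not simplifiable)
  at RL: (b+8) (not simplifiable)
Result: no simplifiable subexpression found -> normal form.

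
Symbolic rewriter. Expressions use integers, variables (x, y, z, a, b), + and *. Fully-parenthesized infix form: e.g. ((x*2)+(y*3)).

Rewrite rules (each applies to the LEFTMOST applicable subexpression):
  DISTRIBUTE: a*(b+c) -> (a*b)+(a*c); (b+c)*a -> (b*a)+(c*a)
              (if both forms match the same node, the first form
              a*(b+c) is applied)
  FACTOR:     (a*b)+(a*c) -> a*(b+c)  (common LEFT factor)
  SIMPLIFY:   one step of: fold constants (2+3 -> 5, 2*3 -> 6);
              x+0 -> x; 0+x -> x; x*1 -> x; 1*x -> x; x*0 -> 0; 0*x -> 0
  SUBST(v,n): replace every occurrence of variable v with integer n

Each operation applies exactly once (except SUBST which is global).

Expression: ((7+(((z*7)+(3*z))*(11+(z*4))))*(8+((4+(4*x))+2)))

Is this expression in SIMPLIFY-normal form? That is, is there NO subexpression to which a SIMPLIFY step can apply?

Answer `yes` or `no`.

Answer: yes

Derivation:
Expression: ((7+(((z*7)+(3*z))*(11+(z*4))))*(8+((4+(4*x))+2)))
Scanning for simplifiable subexpressions (pre-order)...
  at root: ((7+(((z*7)+(3*z))*(11+(z*4))))*(8+((4+(4*x))+2))) (not simplifiable)
  at L: (7+(((z*7)+(3*z))*(11+(z*4)))) (not simplifiable)
  at LR: (((z*7)+(3*z))*(11+(z*4))) (not simplifiable)
  at LRL: ((z*7)+(3*z)) (not simplifiable)
  at LRLL: (z*7) (not simplifiable)
  at LRLR: (3*z) (not simplifiable)
  at LRR: (11+(z*4)) (not simplifiable)
  at LRRR: (z*4) (not simplifiable)
  at R: (8+((4+(4*x))+2)) (not simplifiable)
  at RR: ((4+(4*x))+2) (not simplifiable)
  at RRL: (4+(4*x)) (not simplifiable)
  at RRLR: (4*x) (not simplifiable)
Result: no simplifiable subexpression found -> normal form.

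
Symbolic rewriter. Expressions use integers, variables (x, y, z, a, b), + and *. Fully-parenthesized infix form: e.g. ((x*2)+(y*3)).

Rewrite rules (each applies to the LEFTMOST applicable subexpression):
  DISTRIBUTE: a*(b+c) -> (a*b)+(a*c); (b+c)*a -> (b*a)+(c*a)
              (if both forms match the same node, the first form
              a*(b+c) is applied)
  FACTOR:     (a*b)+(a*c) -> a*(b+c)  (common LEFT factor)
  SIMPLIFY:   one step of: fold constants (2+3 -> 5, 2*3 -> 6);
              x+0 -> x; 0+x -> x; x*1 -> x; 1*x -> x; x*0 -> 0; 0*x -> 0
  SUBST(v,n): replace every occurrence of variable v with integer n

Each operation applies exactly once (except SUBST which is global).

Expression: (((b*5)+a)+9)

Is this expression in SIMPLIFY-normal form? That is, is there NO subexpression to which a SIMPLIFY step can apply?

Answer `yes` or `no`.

Answer: yes

Derivation:
Expression: (((b*5)+a)+9)
Scanning for simplifiable subexpressions (pre-order)...
  at root: (((b*5)+a)+9) (not simplifiable)
  at L: ((b*5)+a) (not simplifiable)
  at LL: (b*5) (not simplifiable)
Result: no simplifiable subexpression found -> normal form.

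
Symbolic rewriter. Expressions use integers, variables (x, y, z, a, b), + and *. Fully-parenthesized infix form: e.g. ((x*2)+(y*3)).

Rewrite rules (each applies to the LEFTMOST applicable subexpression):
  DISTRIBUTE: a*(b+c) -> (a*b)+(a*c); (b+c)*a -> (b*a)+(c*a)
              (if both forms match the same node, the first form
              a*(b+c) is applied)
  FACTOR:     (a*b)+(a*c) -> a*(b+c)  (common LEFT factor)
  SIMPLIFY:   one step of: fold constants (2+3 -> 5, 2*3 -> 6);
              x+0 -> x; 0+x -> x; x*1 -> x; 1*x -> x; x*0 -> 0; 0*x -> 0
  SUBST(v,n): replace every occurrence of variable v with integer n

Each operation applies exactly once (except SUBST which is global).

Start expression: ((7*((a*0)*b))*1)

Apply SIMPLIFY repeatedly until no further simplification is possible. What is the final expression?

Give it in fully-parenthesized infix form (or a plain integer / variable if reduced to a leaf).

Answer: 0

Derivation:
Start: ((7*((a*0)*b))*1)
Step 1: at root: ((7*((a*0)*b))*1) -> (7*((a*0)*b)); overall: ((7*((a*0)*b))*1) -> (7*((a*0)*b))
Step 2: at RL: (a*0) -> 0; overall: (7*((a*0)*b)) -> (7*(0*b))
Step 3: at R: (0*b) -> 0; overall: (7*(0*b)) -> (7*0)
Step 4: at root: (7*0) -> 0; overall: (7*0) -> 0
Fixed point: 0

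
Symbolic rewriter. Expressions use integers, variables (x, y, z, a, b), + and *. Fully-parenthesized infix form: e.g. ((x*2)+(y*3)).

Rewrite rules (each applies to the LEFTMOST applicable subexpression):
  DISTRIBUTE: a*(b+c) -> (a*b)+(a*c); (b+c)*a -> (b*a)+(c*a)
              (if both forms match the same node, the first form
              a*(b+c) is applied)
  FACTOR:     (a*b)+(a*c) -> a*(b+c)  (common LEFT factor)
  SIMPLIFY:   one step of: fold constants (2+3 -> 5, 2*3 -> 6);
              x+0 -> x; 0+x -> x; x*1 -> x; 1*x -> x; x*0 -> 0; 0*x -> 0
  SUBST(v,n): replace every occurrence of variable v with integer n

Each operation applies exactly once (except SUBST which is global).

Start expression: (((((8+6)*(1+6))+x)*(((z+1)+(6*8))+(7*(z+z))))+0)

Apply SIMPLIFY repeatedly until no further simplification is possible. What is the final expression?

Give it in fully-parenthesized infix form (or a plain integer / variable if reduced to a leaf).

Start: (((((8+6)*(1+6))+x)*(((z+1)+(6*8))+(7*(z+z))))+0)
Step 1: at root: (((((8+6)*(1+6))+x)*(((z+1)+(6*8))+(7*(z+z))))+0) -> ((((8+6)*(1+6))+x)*(((z+1)+(6*8))+(7*(z+z)))); overall: (((((8+6)*(1+6))+x)*(((z+1)+(6*8))+(7*(z+z))))+0) -> ((((8+6)*(1+6))+x)*(((z+1)+(6*8))+(7*(z+z))))
Step 2: at LLL: (8+6) -> 14; overall: ((((8+6)*(1+6))+x)*(((z+1)+(6*8))+(7*(z+z)))) -> (((14*(1+6))+x)*(((z+1)+(6*8))+(7*(z+z))))
Step 3: at LLR: (1+6) -> 7; overall: (((14*(1+6))+x)*(((z+1)+(6*8))+(7*(z+z)))) -> (((14*7)+x)*(((z+1)+(6*8))+(7*(z+z))))
Step 4: at LL: (14*7) -> 98; overall: (((14*7)+x)*(((z+1)+(6*8))+(7*(z+z)))) -> ((98+x)*(((z+1)+(6*8))+(7*(z+z))))
Step 5: at RLR: (6*8) -> 48; overall: ((98+x)*(((z+1)+(6*8))+(7*(z+z)))) -> ((98+x)*(((z+1)+48)+(7*(z+z))))
Fixed point: ((98+x)*(((z+1)+48)+(7*(z+z))))

Answer: ((98+x)*(((z+1)+48)+(7*(z+z))))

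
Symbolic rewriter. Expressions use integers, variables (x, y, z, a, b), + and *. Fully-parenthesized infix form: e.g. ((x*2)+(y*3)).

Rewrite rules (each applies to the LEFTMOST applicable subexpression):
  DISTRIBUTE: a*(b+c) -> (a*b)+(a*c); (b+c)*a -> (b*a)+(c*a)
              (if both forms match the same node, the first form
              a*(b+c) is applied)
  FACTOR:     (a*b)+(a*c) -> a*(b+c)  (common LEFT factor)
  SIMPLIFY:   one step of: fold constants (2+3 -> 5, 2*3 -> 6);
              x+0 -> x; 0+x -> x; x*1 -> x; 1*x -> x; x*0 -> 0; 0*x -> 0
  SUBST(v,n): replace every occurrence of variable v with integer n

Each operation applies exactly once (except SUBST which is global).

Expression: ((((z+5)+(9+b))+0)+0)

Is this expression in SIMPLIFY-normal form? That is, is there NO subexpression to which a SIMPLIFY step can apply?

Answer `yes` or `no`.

Answer: no

Derivation:
Expression: ((((z+5)+(9+b))+0)+0)
Scanning for simplifiable subexpressions (pre-order)...
  at root: ((((z+5)+(9+b))+0)+0) (SIMPLIFIABLE)
  at L: (((z+5)+(9+b))+0) (SIMPLIFIABLE)
  at LL: ((z+5)+(9+b)) (not simplifiable)
  at LLL: (z+5) (not simplifiable)
  at LLR: (9+b) (not simplifiable)
Found simplifiable subexpr at path root: ((((z+5)+(9+b))+0)+0)
One SIMPLIFY step would give: (((z+5)+(9+b))+0)
-> NOT in normal form.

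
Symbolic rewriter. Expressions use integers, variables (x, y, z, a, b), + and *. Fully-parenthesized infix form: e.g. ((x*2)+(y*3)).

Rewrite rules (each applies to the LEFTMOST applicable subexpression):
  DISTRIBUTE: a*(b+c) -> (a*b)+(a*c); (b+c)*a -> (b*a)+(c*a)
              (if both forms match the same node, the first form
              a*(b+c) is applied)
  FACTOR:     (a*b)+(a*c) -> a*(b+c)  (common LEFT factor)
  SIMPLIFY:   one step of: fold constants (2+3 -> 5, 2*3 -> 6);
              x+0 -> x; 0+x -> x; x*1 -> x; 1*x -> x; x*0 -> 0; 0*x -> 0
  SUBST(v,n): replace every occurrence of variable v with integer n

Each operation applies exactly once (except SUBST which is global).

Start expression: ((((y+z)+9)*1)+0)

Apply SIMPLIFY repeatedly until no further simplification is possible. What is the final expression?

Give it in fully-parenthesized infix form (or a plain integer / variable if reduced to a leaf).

Answer: ((y+z)+9)

Derivation:
Start: ((((y+z)+9)*1)+0)
Step 1: at root: ((((y+z)+9)*1)+0) -> (((y+z)+9)*1); overall: ((((y+z)+9)*1)+0) -> (((y+z)+9)*1)
Step 2: at root: (((y+z)+9)*1) -> ((y+z)+9); overall: (((y+z)+9)*1) -> ((y+z)+9)
Fixed point: ((y+z)+9)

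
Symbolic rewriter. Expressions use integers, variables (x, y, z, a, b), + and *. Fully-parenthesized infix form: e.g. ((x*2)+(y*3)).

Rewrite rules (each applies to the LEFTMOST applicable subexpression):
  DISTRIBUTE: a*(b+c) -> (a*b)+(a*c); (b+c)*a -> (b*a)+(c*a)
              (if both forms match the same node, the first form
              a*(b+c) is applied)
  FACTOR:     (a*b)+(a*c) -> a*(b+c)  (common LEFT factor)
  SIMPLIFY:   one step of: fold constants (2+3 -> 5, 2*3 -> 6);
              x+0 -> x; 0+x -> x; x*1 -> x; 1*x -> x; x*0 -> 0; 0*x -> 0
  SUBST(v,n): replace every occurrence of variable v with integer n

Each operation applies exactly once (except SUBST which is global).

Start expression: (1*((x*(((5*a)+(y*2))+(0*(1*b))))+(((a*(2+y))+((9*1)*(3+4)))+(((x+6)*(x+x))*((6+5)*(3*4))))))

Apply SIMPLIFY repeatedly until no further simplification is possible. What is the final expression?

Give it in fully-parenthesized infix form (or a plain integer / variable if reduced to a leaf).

Start: (1*((x*(((5*a)+(y*2))+(0*(1*b))))+(((a*(2+y))+((9*1)*(3+4)))+(((x+6)*(x+x))*((6+5)*(3*4))))))
Step 1: at root: (1*((x*(((5*a)+(y*2))+(0*(1*b))))+(((a*(2+y))+((9*1)*(3+4)))+(((x+6)*(x+x))*((6+5)*(3*4)))))) -> ((x*(((5*a)+(y*2))+(0*(1*b))))+(((a*(2+y))+((9*1)*(3+4)))+(((x+6)*(x+x))*((6+5)*(3*4))))); overall: (1*((x*(((5*a)+(y*2))+(0*(1*b))))+(((a*(2+y))+((9*1)*(3+4)))+(((x+6)*(x+x))*((6+5)*(3*4)))))) -> ((x*(((5*a)+(y*2))+(0*(1*b))))+(((a*(2+y))+((9*1)*(3+4)))+(((x+6)*(x+x))*((6+5)*(3*4)))))
Step 2: at LRR: (0*(1*b)) -> 0; overall: ((x*(((5*a)+(y*2))+(0*(1*b))))+(((a*(2+y))+((9*1)*(3+4)))+(((x+6)*(x+x))*((6+5)*(3*4))))) -> ((x*(((5*a)+(y*2))+0))+(((a*(2+y))+((9*1)*(3+4)))+(((x+6)*(x+x))*((6+5)*(3*4)))))
Step 3: at LR: (((5*a)+(y*2))+0) -> ((5*a)+(y*2)); overall: ((x*(((5*a)+(y*2))+0))+(((a*(2+y))+((9*1)*(3+4)))+(((x+6)*(x+x))*((6+5)*(3*4))))) -> ((x*((5*a)+(y*2)))+(((a*(2+y))+((9*1)*(3+4)))+(((x+6)*(x+x))*((6+5)*(3*4)))))
Step 4: at RLRL: (9*1) -> 9; overall: ((x*((5*a)+(y*2)))+(((a*(2+y))+((9*1)*(3+4)))+(((x+6)*(x+x))*((6+5)*(3*4))))) -> ((x*((5*a)+(y*2)))+(((a*(2+y))+(9*(3+4)))+(((x+6)*(x+x))*((6+5)*(3*4)))))
Step 5: at RLRR: (3+4) -> 7; overall: ((x*((5*a)+(y*2)))+(((a*(2+y))+(9*(3+4)))+(((x+6)*(x+x))*((6+5)*(3*4))))) -> ((x*((5*a)+(y*2)))+(((a*(2+y))+(9*7))+(((x+6)*(x+x))*((6+5)*(3*4)))))
Step 6: at RLR: (9*7) -> 63; overall: ((x*((5*a)+(y*2)))+(((a*(2+y))+(9*7))+(((x+6)*(x+x))*((6+5)*(3*4))))) -> ((x*((5*a)+(y*2)))+(((a*(2+y))+63)+(((x+6)*(x+x))*((6+5)*(3*4)))))
Step 7: at RRRL: (6+5) -> 11; overall: ((x*((5*a)+(y*2)))+(((a*(2+y))+63)+(((x+6)*(x+x))*((6+5)*(3*4))))) -> ((x*((5*a)+(y*2)))+(((a*(2+y))+63)+(((x+6)*(x+x))*(11*(3*4)))))
Step 8: at RRRR: (3*4) -> 12; overall: ((x*((5*a)+(y*2)))+(((a*(2+y))+63)+(((x+6)*(x+x))*(11*(3*4))))) -> ((x*((5*a)+(y*2)))+(((a*(2+y))+63)+(((x+6)*(x+x))*(11*12))))
Step 9: at RRR: (11*12) -> 132; overall: ((x*((5*a)+(y*2)))+(((a*(2+y))+63)+(((x+6)*(x+x))*(11*12)))) -> ((x*((5*a)+(y*2)))+(((a*(2+y))+63)+(((x+6)*(x+x))*132)))
Fixed point: ((x*((5*a)+(y*2)))+(((a*(2+y))+63)+(((x+6)*(x+x))*132)))

Answer: ((x*((5*a)+(y*2)))+(((a*(2+y))+63)+(((x+6)*(x+x))*132)))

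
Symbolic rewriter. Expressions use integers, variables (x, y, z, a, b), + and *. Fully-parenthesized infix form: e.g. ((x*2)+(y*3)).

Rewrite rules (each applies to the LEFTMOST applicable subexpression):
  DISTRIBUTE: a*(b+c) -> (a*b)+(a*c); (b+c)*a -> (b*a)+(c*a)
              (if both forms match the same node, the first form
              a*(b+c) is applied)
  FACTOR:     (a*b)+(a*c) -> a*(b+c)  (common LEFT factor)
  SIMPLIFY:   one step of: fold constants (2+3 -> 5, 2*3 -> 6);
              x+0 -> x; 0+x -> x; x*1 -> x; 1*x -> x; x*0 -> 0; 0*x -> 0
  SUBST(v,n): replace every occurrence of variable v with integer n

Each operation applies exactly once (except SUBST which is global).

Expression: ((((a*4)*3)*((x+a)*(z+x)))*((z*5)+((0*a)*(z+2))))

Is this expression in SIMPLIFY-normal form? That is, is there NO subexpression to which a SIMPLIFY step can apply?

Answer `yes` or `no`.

Answer: no

Derivation:
Expression: ((((a*4)*3)*((x+a)*(z+x)))*((z*5)+((0*a)*(z+2))))
Scanning for simplifiable subexpressions (pre-order)...
  at root: ((((a*4)*3)*((x+a)*(z+x)))*((z*5)+((0*a)*(z+2)))) (not simplifiable)
  at L: (((a*4)*3)*((x+a)*(z+x))) (not simplifiable)
  at LL: ((a*4)*3) (not simplifiable)
  at LLL: (a*4) (not simplifiable)
  at LR: ((x+a)*(z+x)) (not simplifiable)
  at LRL: (x+a) (not simplifiable)
  at LRR: (z+x) (not simplifiable)
  at R: ((z*5)+((0*a)*(z+2))) (not simplifiable)
  at RL: (z*5) (not simplifiable)
  at RR: ((0*a)*(z+2)) (not simplifiable)
  at RRL: (0*a) (SIMPLIFIABLE)
  at RRR: (z+2) (not simplifiable)
Found simplifiable subexpr at path RRL: (0*a)
One SIMPLIFY step would give: ((((a*4)*3)*((x+a)*(z+x)))*((z*5)+(0*(z+2))))
-> NOT in normal form.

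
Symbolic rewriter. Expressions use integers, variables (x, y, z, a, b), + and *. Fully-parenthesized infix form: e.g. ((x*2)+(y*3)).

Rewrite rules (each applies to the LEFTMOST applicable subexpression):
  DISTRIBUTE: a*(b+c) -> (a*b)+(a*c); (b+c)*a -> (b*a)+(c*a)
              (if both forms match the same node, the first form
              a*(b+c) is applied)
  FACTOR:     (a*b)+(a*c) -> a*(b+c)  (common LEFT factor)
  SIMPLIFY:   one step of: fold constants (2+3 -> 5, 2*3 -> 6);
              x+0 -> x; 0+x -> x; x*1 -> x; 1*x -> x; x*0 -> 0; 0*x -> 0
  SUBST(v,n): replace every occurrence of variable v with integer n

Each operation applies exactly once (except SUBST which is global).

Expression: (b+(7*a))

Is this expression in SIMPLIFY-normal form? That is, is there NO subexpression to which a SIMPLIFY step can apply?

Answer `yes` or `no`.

Expression: (b+(7*a))
Scanning for simplifiable subexpressions (pre-order)...
  at root: (b+(7*a)) (not simplifiable)
  at R: (7*a) (not simplifiable)
Result: no simplifiable subexpression found -> normal form.

Answer: yes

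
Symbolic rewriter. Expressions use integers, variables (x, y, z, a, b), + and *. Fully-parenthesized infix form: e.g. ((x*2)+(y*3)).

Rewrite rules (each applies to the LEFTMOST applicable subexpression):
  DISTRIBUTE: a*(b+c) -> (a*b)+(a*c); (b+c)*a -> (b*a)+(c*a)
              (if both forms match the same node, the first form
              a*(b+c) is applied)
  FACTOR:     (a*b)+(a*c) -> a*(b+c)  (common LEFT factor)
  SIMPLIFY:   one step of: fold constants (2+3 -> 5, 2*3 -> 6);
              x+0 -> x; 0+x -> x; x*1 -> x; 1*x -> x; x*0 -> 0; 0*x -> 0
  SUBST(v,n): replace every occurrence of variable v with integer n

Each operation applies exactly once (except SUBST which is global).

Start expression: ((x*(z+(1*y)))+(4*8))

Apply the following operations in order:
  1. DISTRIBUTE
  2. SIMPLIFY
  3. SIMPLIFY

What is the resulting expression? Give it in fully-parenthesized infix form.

Answer: (((x*z)+(x*y))+32)

Derivation:
Start: ((x*(z+(1*y)))+(4*8))
Apply DISTRIBUTE at L (target: (x*(z+(1*y)))): ((x*(z+(1*y)))+(4*8)) -> (((x*z)+(x*(1*y)))+(4*8))
Apply SIMPLIFY at LRR (target: (1*y)): (((x*z)+(x*(1*y)))+(4*8)) -> (((x*z)+(x*y))+(4*8))
Apply SIMPLIFY at R (target: (4*8)): (((x*z)+(x*y))+(4*8)) -> (((x*z)+(x*y))+32)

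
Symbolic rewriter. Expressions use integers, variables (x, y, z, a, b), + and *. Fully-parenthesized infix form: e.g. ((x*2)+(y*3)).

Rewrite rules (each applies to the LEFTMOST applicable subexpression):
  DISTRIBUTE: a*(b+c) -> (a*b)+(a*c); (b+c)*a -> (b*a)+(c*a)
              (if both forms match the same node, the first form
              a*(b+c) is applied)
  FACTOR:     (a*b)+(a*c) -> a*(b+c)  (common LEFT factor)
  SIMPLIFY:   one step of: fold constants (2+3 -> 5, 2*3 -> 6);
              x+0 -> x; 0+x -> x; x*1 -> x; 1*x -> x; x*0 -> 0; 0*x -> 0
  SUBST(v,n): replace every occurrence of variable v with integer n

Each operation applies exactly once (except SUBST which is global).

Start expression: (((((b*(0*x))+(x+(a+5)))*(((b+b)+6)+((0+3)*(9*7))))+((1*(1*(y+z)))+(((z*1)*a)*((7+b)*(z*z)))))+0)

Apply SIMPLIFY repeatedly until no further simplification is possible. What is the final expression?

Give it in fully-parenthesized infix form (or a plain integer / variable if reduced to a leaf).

Answer: (((x+(a+5))*(((b+b)+6)+189))+((y+z)+((z*a)*((7+b)*(z*z)))))

Derivation:
Start: (((((b*(0*x))+(x+(a+5)))*(((b+b)+6)+((0+3)*(9*7))))+((1*(1*(y+z)))+(((z*1)*a)*((7+b)*(z*z)))))+0)
Step 1: at root: (((((b*(0*x))+(x+(a+5)))*(((b+b)+6)+((0+3)*(9*7))))+((1*(1*(y+z)))+(((z*1)*a)*((7+b)*(z*z)))))+0) -> ((((b*(0*x))+(x+(a+5)))*(((b+b)+6)+((0+3)*(9*7))))+((1*(1*(y+z)))+(((z*1)*a)*((7+b)*(z*z))))); overall: (((((b*(0*x))+(x+(a+5)))*(((b+b)+6)+((0+3)*(9*7))))+((1*(1*(y+z)))+(((z*1)*a)*((7+b)*(z*z)))))+0) -> ((((b*(0*x))+(x+(a+5)))*(((b+b)+6)+((0+3)*(9*7))))+((1*(1*(y+z)))+(((z*1)*a)*((7+b)*(z*z)))))
Step 2: at LLLR: (0*x) -> 0; overall: ((((b*(0*x))+(x+(a+5)))*(((b+b)+6)+((0+3)*(9*7))))+((1*(1*(y+z)))+(((z*1)*a)*((7+b)*(z*z))))) -> ((((b*0)+(x+(a+5)))*(((b+b)+6)+((0+3)*(9*7))))+((1*(1*(y+z)))+(((z*1)*a)*((7+b)*(z*z)))))
Step 3: at LLL: (b*0) -> 0; overall: ((((b*0)+(x+(a+5)))*(((b+b)+6)+((0+3)*(9*7))))+((1*(1*(y+z)))+(((z*1)*a)*((7+b)*(z*z))))) -> (((0+(x+(a+5)))*(((b+b)+6)+((0+3)*(9*7))))+((1*(1*(y+z)))+(((z*1)*a)*((7+b)*(z*z)))))
Step 4: at LL: (0+(x+(a+5))) -> (x+(a+5)); overall: (((0+(x+(a+5)))*(((b+b)+6)+((0+3)*(9*7))))+((1*(1*(y+z)))+(((z*1)*a)*((7+b)*(z*z))))) -> (((x+(a+5))*(((b+b)+6)+((0+3)*(9*7))))+((1*(1*(y+z)))+(((z*1)*a)*((7+b)*(z*z)))))
Step 5: at LRRL: (0+3) -> 3; overall: (((x+(a+5))*(((b+b)+6)+((0+3)*(9*7))))+((1*(1*(y+z)))+(((z*1)*a)*((7+b)*(z*z))))) -> (((x+(a+5))*(((b+b)+6)+(3*(9*7))))+((1*(1*(y+z)))+(((z*1)*a)*((7+b)*(z*z)))))
Step 6: at LRRR: (9*7) -> 63; overall: (((x+(a+5))*(((b+b)+6)+(3*(9*7))))+((1*(1*(y+z)))+(((z*1)*a)*((7+b)*(z*z))))) -> (((x+(a+5))*(((b+b)+6)+(3*63)))+((1*(1*(y+z)))+(((z*1)*a)*((7+b)*(z*z)))))
Step 7: at LRR: (3*63) -> 189; overall: (((x+(a+5))*(((b+b)+6)+(3*63)))+((1*(1*(y+z)))+(((z*1)*a)*((7+b)*(z*z))))) -> (((x+(a+5))*(((b+b)+6)+189))+((1*(1*(y+z)))+(((z*1)*a)*((7+b)*(z*z)))))
Step 8: at RL: (1*(1*(y+z))) -> (1*(y+z)); overall: (((x+(a+5))*(((b+b)+6)+189))+((1*(1*(y+z)))+(((z*1)*a)*((7+b)*(z*z))))) -> (((x+(a+5))*(((b+b)+6)+189))+((1*(y+z))+(((z*1)*a)*((7+b)*(z*z)))))
Step 9: at RL: (1*(y+z)) -> (y+z); overall: (((x+(a+5))*(((b+b)+6)+189))+((1*(y+z))+(((z*1)*a)*((7+b)*(z*z))))) -> (((x+(a+5))*(((b+b)+6)+189))+((y+z)+(((z*1)*a)*((7+b)*(z*z)))))
Step 10: at RRLL: (z*1) -> z; overall: (((x+(a+5))*(((b+b)+6)+189))+((y+z)+(((z*1)*a)*((7+b)*(z*z))))) -> (((x+(a+5))*(((b+b)+6)+189))+((y+z)+((z*a)*((7+b)*(z*z)))))
Fixed point: (((x+(a+5))*(((b+b)+6)+189))+((y+z)+((z*a)*((7+b)*(z*z)))))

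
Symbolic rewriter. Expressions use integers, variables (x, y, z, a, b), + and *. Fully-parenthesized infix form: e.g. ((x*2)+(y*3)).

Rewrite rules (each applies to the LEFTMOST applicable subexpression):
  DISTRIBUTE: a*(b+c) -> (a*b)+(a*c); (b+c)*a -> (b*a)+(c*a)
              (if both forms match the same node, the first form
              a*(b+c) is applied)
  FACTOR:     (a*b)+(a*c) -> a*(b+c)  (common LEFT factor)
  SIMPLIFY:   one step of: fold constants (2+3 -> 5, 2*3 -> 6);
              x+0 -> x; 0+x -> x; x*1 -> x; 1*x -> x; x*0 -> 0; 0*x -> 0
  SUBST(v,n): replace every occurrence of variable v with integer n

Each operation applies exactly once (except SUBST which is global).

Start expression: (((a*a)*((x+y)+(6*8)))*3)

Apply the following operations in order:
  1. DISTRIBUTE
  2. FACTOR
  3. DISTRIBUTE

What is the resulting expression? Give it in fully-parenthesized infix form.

Answer: ((((a*a)*(x+y))+((a*a)*(6*8)))*3)

Derivation:
Start: (((a*a)*((x+y)+(6*8)))*3)
Apply DISTRIBUTE at L (target: ((a*a)*((x+y)+(6*8)))): (((a*a)*((x+y)+(6*8)))*3) -> ((((a*a)*(x+y))+((a*a)*(6*8)))*3)
Apply FACTOR at L (target: (((a*a)*(x+y))+((a*a)*(6*8)))): ((((a*a)*(x+y))+((a*a)*(6*8)))*3) -> (((a*a)*((x+y)+(6*8)))*3)
Apply DISTRIBUTE at L (target: ((a*a)*((x+y)+(6*8)))): (((a*a)*((x+y)+(6*8)))*3) -> ((((a*a)*(x+y))+((a*a)*(6*8)))*3)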